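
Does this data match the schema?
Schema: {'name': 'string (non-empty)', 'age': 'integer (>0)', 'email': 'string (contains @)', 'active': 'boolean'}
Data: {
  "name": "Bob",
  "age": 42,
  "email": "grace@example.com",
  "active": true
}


Validating each field against schema:
  name: OK (non-empty string)
  age: OK (positive integer)
  email: OK (string with @)
  active: OK (boolean)

Result: VALID

VALID


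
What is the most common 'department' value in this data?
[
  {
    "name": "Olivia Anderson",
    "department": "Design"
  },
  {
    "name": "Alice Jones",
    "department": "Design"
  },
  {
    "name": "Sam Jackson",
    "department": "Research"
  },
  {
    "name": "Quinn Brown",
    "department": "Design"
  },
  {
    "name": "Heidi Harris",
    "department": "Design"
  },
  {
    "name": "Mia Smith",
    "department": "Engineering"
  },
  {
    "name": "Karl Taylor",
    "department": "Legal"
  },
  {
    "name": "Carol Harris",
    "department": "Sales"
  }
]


Counting 'department' values across 8 records:

  Design: 4 ####
  Research: 1 #
  Engineering: 1 #
  Legal: 1 #
  Sales: 1 #

Most common: Design (4 times)

Design (4 times)


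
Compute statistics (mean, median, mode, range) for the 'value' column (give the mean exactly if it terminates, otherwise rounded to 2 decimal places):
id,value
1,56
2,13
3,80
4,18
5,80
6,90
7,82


Data: [56, 13, 80, 18, 80, 90, 82]
Count: 7
Sum: 419
Mean: 419/7 ≈ 59.86 (rounded to 2 decimal places)
Sorted: [13, 18, 56, 80, 80, 82, 90]
Median: 80.0
Mode: 80 (2 times)
Range: 90 - 13 = 77
Min: 13, Max: 90

mean≈59.86, median=80.0, mode=80, range=77


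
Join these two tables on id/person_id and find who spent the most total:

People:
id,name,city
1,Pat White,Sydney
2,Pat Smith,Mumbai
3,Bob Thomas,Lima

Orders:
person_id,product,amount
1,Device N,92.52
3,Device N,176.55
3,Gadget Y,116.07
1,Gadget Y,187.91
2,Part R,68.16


Join on: people.id = orders.person_id

Joined rows:
  Pat White (Sydney) bought Device N for $92.52
  Bob Thomas (Lima) bought Device N for $176.55
  Bob Thomas (Lima) bought Gadget Y for $116.07
  Pat White (Sydney) bought Gadget Y for $187.91
  Pat Smith (Mumbai) bought Part R for $68.16

Total per person:
  Bob Thomas: $292.62
  Pat White: $280.43
  Pat Smith: $68.16

Top spender: Bob Thomas ($292.62)

Bob Thomas ($292.62)


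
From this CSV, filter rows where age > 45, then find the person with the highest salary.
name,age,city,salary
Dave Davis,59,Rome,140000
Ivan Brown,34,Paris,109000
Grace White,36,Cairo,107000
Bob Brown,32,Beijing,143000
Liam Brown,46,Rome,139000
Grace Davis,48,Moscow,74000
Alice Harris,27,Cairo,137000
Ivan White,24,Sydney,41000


Filter: age > 45
Sort by: salary (descending)

Filtered records (3):
  Dave Davis, age 59, salary $140000
  Liam Brown, age 46, salary $139000
  Grace Davis, age 48, salary $74000

Highest salary: Dave Davis ($140000)

Dave Davis


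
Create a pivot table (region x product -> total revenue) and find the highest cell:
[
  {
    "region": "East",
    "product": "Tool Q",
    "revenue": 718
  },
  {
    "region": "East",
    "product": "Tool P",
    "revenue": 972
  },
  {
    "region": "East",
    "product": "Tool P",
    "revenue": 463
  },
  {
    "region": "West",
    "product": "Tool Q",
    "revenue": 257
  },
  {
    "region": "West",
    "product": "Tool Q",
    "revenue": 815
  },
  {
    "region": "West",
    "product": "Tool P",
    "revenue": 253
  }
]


Pivot: region (rows) x product (columns) -> total revenue

     Tool P        Tool Q      
East          1435           718  
West           253          1072  

Highest: East / Tool P = $1435

East / Tool P = $1435


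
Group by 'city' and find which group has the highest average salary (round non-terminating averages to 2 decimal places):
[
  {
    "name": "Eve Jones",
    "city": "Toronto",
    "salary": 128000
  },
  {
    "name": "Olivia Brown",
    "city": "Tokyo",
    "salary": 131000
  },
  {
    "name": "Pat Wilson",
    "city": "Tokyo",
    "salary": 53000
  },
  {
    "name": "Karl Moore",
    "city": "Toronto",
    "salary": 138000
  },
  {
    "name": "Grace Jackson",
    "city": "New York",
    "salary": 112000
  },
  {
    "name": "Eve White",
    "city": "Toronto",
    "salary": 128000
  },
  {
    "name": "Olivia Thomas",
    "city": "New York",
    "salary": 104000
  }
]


Group by: city

Groups:
  New York: 2 people, avg salary = 216000/2 = $108000
  Tokyo: 2 people, avg salary = 184000/2 = $92000
  Toronto: 3 people, avg salary = 394000/3 ≈ $131333.33

Highest average salary: Toronto (≈$131333.33)

Toronto (≈$131333.33)


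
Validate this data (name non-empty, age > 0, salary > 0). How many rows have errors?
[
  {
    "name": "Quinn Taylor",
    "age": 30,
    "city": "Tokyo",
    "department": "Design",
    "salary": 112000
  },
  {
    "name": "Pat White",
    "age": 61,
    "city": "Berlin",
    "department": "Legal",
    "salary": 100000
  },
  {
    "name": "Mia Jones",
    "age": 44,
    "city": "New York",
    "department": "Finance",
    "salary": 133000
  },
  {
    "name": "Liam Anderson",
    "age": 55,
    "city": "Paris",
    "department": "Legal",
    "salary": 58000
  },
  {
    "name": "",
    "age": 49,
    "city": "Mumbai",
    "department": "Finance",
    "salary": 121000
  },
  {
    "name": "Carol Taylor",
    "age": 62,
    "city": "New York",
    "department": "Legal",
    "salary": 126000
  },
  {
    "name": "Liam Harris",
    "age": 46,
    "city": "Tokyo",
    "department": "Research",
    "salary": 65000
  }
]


Validating 7 records:
Rules: name non-empty, age > 0, salary > 0

  Row 1 (Quinn Taylor): OK
  Row 2 (Pat White): OK
  Row 3 (Mia Jones): OK
  Row 4 (Liam Anderson): OK
  Row 5 (???): empty name
  Row 6 (Carol Taylor): OK
  Row 7 (Liam Harris): OK

Total errors: 1

1 errors


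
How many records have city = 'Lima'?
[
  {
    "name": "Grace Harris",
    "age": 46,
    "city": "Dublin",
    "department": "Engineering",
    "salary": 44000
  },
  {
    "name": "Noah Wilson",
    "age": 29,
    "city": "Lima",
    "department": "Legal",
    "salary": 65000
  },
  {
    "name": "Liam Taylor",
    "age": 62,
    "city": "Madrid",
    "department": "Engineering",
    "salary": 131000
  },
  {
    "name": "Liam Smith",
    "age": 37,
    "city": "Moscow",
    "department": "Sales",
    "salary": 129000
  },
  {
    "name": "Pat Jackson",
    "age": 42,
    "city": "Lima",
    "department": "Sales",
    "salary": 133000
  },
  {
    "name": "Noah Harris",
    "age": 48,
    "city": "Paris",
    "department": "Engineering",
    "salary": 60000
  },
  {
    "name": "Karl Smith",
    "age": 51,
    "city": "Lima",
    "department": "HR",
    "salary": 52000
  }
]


Data: 7 records
Condition: city = 'Lima'

Checking each record:
  Grace Harris: Dublin
  Noah Wilson: Lima MATCH
  Liam Taylor: Madrid
  Liam Smith: Moscow
  Pat Jackson: Lima MATCH
  Noah Harris: Paris
  Karl Smith: Lima MATCH

Count: 3

3


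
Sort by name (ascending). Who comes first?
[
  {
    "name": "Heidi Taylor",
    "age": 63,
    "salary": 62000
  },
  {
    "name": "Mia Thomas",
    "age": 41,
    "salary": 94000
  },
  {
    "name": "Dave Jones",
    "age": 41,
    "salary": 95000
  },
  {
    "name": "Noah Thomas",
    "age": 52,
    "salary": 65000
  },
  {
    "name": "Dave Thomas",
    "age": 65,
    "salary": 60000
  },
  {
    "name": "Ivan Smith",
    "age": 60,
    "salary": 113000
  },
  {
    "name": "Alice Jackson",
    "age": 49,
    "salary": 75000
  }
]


Sort by: name (ascending)

Sorted order:
  1. Alice Jackson (name = Alice Jackson)
  2. Dave Jones (name = Dave Jones)
  3. Dave Thomas (name = Dave Thomas)
  4. Heidi Taylor (name = Heidi Taylor)
  5. Ivan Smith (name = Ivan Smith)
  6. Mia Thomas (name = Mia Thomas)
  7. Noah Thomas (name = Noah Thomas)

First: Alice Jackson

Alice Jackson


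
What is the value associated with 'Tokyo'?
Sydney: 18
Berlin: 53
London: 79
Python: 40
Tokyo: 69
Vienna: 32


Looking up key 'Tokyo'
Value: 69

69


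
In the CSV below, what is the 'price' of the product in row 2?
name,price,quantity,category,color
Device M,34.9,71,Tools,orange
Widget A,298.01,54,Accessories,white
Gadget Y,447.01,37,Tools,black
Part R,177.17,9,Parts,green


Query: Row 2 ('Widget A'), column 'price'
Value: 298.01

298.01


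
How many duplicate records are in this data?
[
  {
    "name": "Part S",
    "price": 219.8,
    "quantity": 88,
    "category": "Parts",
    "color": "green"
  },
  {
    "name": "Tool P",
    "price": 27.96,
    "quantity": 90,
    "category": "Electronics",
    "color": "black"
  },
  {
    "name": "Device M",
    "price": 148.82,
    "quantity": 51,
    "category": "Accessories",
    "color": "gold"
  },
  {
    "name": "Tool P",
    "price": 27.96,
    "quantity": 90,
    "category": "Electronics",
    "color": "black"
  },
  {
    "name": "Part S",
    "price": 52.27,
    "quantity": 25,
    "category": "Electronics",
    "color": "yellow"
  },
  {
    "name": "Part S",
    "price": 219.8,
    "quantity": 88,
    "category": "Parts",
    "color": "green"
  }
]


Checking 6 records for duplicates:

  Row 1: Part S ($219.8, qty 88)
  Row 2: Tool P ($27.96, qty 90)
  Row 3: Device M ($148.82, qty 51)
  Row 4: Tool P ($27.96, qty 90) <-- DUPLICATE
  Row 5: Part S ($52.27, qty 25)
  Row 6: Part S ($219.8, qty 88) <-- DUPLICATE

Duplicates found: 2
Unique records: 4

2 duplicates, 4 unique


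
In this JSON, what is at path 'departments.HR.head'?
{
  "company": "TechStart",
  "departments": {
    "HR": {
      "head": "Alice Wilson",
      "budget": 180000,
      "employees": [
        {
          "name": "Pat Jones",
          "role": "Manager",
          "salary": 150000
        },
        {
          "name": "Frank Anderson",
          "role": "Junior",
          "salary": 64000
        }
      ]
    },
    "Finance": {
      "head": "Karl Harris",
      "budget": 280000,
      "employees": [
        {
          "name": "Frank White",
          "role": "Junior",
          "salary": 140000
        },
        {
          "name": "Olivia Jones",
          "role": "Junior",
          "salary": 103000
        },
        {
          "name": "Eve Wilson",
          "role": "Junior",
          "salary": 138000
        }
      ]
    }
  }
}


Path: departments.HR.head

Navigate:
  -> departments
  -> HR
  -> head = 'Alice Wilson'

Alice Wilson


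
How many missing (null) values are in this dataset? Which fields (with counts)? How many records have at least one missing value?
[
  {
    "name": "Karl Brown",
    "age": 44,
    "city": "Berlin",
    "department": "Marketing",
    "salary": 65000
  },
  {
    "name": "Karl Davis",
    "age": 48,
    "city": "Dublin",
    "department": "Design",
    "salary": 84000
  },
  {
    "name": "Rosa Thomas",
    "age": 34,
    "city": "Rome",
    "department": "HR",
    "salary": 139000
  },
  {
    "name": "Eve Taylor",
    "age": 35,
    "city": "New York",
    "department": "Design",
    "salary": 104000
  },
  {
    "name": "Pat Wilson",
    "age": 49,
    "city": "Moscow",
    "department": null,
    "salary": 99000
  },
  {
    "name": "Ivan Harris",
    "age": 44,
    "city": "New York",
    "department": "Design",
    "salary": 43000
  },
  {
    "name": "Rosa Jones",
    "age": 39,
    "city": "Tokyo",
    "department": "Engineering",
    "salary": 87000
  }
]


Checking for missing (null) values in 7 records:

  Karl Brown: complete
  Karl Davis: complete
  Rosa Thomas: complete
  Eve Taylor: complete
  Pat Wilson: department
  Ivan Harris: complete
  Rosa Jones: complete

Per field:
  name: 0 missing
  age: 0 missing
  city: 0 missing
  department: 1 missing
  salary: 0 missing

Total missing values: 1
Records with any missing: 1

1 missing values (department: 1); 1 incomplete records


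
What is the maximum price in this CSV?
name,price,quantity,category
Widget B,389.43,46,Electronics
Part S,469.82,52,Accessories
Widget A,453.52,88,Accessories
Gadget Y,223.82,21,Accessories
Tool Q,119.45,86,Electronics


Computing maximum price:
Values: [389.43, 469.82, 453.52, 223.82, 119.45]
Max = 469.82

469.82


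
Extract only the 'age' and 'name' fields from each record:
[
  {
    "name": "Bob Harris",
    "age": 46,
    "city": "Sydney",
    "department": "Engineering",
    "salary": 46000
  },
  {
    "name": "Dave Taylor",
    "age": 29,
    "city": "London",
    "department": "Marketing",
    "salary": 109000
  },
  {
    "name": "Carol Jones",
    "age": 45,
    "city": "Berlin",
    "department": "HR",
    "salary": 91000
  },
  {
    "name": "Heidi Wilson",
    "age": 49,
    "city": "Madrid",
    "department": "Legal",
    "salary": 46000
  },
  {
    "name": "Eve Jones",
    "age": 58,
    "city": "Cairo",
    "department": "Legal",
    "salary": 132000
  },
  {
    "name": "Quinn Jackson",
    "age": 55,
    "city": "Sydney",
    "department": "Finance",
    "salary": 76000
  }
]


Original: 6 records with fields: name, age, city, department, salary
Keep: ['age', 'name']
Drop: ['city', 'department', 'salary']
Result: 6 records, 2 fields each

[
  {
    "age": 46,
    "name": "Bob Harris"
  },
  {
    "age": 29,
    "name": "Dave Taylor"
  },
  {
    "age": 45,
    "name": "Carol Jones"
  },
  {
    "age": 49,
    "name": "Heidi Wilson"
  },
  {
    "age": 58,
    "name": "Eve Jones"
  },
  {
    "age": 55,
    "name": "Quinn Jackson"
  }
]


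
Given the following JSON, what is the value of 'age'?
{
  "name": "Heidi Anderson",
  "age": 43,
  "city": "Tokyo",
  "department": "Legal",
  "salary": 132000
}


Looking up field 'age'
Value: 43

43


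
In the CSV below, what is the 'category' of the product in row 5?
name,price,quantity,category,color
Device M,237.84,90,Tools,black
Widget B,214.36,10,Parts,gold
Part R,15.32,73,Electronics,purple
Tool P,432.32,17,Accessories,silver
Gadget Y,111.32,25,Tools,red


Query: Row 5 ('Gadget Y'), column 'category'
Value: Tools

Tools


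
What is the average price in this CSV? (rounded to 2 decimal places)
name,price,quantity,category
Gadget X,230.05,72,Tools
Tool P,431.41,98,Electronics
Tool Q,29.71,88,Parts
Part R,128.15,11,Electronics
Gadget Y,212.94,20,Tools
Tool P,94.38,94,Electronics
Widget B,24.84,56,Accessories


Computing average price:
Values: [230.05, 431.41, 29.71, 128.15, 212.94, 94.38, 24.84]
Sum = 1151.48
Count = 7
Average = 1151.48/7 ≈ 164.50 (rounded to 2 decimal places)

164.50


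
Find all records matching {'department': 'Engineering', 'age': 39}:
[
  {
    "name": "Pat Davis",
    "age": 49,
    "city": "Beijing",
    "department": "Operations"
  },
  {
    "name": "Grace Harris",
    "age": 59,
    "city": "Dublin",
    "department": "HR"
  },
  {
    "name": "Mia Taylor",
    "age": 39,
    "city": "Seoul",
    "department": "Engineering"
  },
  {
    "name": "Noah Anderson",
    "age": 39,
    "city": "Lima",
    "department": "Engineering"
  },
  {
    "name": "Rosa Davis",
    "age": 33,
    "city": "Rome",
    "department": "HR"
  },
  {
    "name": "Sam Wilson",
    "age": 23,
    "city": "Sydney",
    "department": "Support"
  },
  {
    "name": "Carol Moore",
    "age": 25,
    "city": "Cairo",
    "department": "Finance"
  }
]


Search criteria: {'department': 'Engineering', 'age': 39}

Checking 7 records:
  Pat Davis: {department: Operations, age: 49}
  Grace Harris: {department: HR, age: 59}
  Mia Taylor: {department: Engineering, age: 39} <-- MATCH
  Noah Anderson: {department: Engineering, age: 39} <-- MATCH
  Rosa Davis: {department: HR, age: 33}
  Sam Wilson: {department: Support, age: 23}
  Carol Moore: {department: Finance, age: 25}

Matches: ["Mia Taylor", "Noah Anderson"]

["Mia Taylor", "Noah Anderson"]


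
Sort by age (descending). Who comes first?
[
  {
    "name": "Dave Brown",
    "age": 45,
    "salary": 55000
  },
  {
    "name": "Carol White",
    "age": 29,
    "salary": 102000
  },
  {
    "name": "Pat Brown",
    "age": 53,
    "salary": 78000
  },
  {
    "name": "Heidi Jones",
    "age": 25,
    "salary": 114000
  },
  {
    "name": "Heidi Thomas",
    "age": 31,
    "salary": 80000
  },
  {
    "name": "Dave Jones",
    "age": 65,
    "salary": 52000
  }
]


Sort by: age (descending)

Sorted order:
  1. Dave Jones (age = 65)
  2. Pat Brown (age = 53)
  3. Dave Brown (age = 45)
  4. Heidi Thomas (age = 31)
  5. Carol White (age = 29)
  6. Heidi Jones (age = 25)

First: Dave Jones

Dave Jones


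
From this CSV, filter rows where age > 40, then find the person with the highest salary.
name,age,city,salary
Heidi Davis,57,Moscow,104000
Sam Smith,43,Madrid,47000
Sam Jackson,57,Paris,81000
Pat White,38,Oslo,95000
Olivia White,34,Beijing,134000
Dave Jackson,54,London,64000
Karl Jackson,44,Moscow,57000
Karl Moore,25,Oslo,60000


Filter: age > 40
Sort by: salary (descending)

Filtered records (5):
  Heidi Davis, age 57, salary $104000
  Sam Jackson, age 57, salary $81000
  Dave Jackson, age 54, salary $64000
  Karl Jackson, age 44, salary $57000
  Sam Smith, age 43, salary $47000

Highest salary: Heidi Davis ($104000)

Heidi Davis


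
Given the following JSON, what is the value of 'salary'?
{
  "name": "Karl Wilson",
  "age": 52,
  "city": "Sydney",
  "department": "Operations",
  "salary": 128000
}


Looking up field 'salary'
Value: 128000

128000


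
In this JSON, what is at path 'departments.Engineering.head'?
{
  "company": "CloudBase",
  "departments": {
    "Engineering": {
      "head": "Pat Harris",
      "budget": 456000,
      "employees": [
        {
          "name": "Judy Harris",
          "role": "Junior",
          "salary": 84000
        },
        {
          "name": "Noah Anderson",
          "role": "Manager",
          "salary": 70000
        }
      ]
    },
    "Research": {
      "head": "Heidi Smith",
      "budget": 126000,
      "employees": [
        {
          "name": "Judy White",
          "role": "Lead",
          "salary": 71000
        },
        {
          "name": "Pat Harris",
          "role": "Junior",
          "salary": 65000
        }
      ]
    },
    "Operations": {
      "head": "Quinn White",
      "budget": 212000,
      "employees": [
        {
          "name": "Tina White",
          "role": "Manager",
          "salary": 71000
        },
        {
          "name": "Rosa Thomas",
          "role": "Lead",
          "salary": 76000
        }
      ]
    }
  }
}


Path: departments.Engineering.head

Navigate:
  -> departments
  -> Engineering
  -> head = 'Pat Harris'

Pat Harris


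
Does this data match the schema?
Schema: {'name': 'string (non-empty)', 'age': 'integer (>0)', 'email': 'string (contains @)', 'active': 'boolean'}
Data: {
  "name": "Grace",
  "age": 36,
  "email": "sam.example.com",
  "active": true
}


Validating each field against schema:
  name: OK (non-empty string)
  age: OK (positive integer)
  email: FAIL ("sam.example.com" does not contain @)
  active: OK (boolean)

Result: INVALID (1 error: email)

INVALID (1 error: email)


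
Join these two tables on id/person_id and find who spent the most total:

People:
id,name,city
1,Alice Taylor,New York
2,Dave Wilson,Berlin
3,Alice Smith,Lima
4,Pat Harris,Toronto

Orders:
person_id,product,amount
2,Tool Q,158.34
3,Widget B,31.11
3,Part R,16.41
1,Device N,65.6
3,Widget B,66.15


Join on: people.id = orders.person_id

Joined rows:
  Dave Wilson (Berlin) bought Tool Q for $158.34
  Alice Smith (Lima) bought Widget B for $31.11
  Alice Smith (Lima) bought Part R for $16.41
  Alice Taylor (New York) bought Device N for $65.6
  Alice Smith (Lima) bought Widget B for $66.15

Total per person:
  Dave Wilson: $158.34
  Alice Smith: $113.67
  Alice Taylor: $65.60

Top spender: Dave Wilson ($158.34)

Dave Wilson ($158.34)


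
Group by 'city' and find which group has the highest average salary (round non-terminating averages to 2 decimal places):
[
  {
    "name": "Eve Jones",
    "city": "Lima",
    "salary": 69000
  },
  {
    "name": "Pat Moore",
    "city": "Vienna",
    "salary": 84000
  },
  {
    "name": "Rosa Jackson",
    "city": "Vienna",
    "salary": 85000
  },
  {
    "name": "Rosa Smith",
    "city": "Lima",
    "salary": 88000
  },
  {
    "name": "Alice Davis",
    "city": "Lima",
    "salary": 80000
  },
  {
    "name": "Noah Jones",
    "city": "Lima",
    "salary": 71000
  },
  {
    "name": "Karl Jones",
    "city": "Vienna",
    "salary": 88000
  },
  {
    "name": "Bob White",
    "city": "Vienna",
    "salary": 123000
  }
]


Group by: city

Groups:
  Lima: 4 people, avg salary = 308000/4 = $77000
  Vienna: 4 people, avg salary = 380000/4 = $95000

Highest average salary: Vienna ($95000)

Vienna ($95000)


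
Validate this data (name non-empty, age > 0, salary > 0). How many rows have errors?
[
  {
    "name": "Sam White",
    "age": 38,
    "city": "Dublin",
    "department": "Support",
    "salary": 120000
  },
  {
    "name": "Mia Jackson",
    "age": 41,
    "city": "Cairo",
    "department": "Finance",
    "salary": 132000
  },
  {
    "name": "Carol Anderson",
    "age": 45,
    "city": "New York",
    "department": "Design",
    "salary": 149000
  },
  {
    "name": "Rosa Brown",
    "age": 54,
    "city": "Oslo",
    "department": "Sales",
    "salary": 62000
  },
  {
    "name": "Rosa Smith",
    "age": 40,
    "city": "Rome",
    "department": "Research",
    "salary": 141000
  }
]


Validating 5 records:
Rules: name non-empty, age > 0, salary > 0

  Row 1 (Sam White): OK
  Row 2 (Mia Jackson): OK
  Row 3 (Carol Anderson): OK
  Row 4 (Rosa Brown): OK
  Row 5 (Rosa Smith): OK

Total errors: 0

0 errors


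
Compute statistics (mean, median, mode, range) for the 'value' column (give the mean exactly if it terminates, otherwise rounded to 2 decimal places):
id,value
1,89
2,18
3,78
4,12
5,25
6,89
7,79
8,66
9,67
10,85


Data: [89, 18, 78, 12, 25, 89, 79, 66, 67, 85]
Count: 10
Sum: 608
Mean: 608/10 = 60.8
Sorted: [12, 18, 25, 66, 67, 78, 79, 85, 89, 89]
Median: 72.5
Mode: 89 (2 times)
Range: 89 - 12 = 77
Min: 12, Max: 89

mean=60.8, median=72.5, mode=89, range=77


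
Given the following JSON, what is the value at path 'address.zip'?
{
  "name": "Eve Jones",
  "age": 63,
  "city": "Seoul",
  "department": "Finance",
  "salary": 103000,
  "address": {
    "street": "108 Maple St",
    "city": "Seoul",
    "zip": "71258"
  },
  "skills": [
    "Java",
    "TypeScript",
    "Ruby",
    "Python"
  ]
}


Query: address.zip
Path: address -> zip
Value: 71258

71258


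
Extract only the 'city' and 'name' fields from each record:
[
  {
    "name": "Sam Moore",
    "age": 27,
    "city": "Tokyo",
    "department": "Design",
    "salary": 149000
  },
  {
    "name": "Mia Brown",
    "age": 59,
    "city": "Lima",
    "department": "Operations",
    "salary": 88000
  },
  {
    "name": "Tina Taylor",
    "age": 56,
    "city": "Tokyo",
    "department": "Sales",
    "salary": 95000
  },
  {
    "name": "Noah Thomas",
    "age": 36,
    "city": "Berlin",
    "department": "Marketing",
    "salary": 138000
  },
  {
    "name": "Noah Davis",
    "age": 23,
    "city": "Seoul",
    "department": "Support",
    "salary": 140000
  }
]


Original: 5 records with fields: name, age, city, department, salary
Keep: ['city', 'name']
Drop: ['age', 'department', 'salary']
Result: 5 records, 2 fields each

[
  {
    "city": "Tokyo",
    "name": "Sam Moore"
  },
  {
    "city": "Lima",
    "name": "Mia Brown"
  },
  {
    "city": "Tokyo",
    "name": "Tina Taylor"
  },
  {
    "city": "Berlin",
    "name": "Noah Thomas"
  },
  {
    "city": "Seoul",
    "name": "Noah Davis"
  }
]


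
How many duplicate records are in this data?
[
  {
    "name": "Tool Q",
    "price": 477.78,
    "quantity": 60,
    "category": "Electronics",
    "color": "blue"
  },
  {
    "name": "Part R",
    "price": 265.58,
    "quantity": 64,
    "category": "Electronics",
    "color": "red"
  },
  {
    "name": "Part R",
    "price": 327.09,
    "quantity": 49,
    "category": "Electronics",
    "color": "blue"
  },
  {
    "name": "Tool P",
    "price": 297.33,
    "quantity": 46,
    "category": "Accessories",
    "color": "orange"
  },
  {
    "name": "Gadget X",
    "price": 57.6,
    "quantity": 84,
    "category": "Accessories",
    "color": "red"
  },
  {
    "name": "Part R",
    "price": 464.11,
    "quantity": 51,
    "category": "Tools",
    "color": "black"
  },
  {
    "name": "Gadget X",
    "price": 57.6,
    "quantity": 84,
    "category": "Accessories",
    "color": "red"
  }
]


Checking 7 records for duplicates:

  Row 1: Tool Q ($477.78, qty 60)
  Row 2: Part R ($265.58, qty 64)
  Row 3: Part R ($327.09, qty 49)
  Row 4: Tool P ($297.33, qty 46)
  Row 5: Gadget X ($57.6, qty 84)
  Row 6: Part R ($464.11, qty 51)
  Row 7: Gadget X ($57.6, qty 84) <-- DUPLICATE

Duplicates found: 1
Unique records: 6

1 duplicates, 6 unique


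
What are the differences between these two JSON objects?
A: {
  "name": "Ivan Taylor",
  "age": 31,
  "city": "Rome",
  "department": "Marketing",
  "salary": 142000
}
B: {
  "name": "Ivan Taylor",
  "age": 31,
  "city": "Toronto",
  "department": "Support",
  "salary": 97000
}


Comparing each field (in key order):
  name: same
  age: same
  city: DIFFERENT
  department: DIFFERENT
  salary: DIFFERENT
Differences:
  city: Rome -> Toronto
  department: Marketing -> Support
  salary: 142000 -> 97000

3 field(s) changed

3 changes: city, department, salary


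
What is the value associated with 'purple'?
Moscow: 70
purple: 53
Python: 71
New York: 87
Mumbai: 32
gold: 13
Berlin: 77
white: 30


Looking up key 'purple'
Value: 53

53


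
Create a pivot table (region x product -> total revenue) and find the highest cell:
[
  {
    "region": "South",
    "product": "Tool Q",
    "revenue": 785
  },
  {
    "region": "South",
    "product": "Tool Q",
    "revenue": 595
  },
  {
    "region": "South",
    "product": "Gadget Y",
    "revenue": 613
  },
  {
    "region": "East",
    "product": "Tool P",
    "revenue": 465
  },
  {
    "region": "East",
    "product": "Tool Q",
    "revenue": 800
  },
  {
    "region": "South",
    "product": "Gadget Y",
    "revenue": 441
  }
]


Pivot: region (rows) x product (columns) -> total revenue

     Gadget Y      Tool P        Tool Q      
East             0           465           800  
South         1054             0          1380  

Highest: South / Tool Q = $1380

South / Tool Q = $1380


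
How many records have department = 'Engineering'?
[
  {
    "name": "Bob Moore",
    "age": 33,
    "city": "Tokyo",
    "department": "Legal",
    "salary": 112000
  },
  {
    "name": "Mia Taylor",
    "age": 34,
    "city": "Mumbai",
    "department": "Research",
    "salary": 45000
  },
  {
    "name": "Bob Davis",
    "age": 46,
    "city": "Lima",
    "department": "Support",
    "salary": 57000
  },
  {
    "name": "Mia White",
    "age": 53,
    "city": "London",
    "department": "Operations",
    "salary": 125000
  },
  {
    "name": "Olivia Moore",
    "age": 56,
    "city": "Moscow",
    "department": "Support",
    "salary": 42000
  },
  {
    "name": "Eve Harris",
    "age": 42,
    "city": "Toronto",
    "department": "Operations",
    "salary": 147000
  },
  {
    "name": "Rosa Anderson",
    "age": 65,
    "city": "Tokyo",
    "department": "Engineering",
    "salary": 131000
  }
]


Data: 7 records
Condition: department = 'Engineering'

Checking each record:
  Bob Moore: Legal
  Mia Taylor: Research
  Bob Davis: Support
  Mia White: Operations
  Olivia Moore: Support
  Eve Harris: Operations
  Rosa Anderson: Engineering MATCH

Count: 1

1


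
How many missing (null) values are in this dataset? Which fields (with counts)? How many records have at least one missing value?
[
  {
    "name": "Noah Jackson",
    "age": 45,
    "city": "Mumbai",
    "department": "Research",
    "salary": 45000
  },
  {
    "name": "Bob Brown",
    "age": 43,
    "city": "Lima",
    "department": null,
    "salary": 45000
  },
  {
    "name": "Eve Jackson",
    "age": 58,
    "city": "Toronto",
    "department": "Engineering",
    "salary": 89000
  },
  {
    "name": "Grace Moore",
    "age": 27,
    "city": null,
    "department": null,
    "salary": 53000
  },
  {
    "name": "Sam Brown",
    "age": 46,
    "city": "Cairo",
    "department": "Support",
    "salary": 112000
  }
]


Checking for missing (null) values in 5 records:

  Noah Jackson: complete
  Bob Brown: department
  Eve Jackson: complete
  Grace Moore: city, department
  Sam Brown: complete

Per field:
  name: 0 missing
  age: 0 missing
  city: 1 missing
  department: 2 missing
  salary: 0 missing

Total missing values: 3
Records with any missing: 2

3 missing values (city: 1, department: 2); 2 incomplete records


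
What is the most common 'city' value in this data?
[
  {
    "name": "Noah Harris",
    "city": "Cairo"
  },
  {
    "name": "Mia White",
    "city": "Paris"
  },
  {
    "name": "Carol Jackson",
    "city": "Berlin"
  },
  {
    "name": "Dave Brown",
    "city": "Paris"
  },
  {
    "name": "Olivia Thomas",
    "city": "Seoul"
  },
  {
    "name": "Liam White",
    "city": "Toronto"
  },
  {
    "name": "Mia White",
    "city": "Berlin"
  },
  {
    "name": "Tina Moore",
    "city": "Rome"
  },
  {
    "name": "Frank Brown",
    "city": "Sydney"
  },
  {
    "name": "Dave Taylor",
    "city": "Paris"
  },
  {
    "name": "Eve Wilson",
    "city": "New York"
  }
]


Counting 'city' values across 11 records:

  Paris: 3 ###
  Berlin: 2 ##
  Cairo: 1 #
  Seoul: 1 #
  Toronto: 1 #
  Rome: 1 #
  Sydney: 1 #
  New York: 1 #

Most common: Paris (3 times)

Paris (3 times)


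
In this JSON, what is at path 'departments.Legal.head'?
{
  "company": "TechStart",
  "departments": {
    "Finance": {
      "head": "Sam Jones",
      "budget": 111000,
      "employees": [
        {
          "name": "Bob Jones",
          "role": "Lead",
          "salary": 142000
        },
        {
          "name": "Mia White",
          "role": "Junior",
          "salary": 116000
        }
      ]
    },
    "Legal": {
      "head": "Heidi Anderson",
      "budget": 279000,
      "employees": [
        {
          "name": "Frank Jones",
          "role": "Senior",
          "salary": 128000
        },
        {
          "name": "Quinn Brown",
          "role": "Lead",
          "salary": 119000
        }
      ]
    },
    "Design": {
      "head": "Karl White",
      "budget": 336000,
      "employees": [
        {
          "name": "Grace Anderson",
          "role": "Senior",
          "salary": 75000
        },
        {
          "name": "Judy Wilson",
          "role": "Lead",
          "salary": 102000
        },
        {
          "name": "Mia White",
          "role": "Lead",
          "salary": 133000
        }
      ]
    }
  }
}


Path: departments.Legal.head

Navigate:
  -> departments
  -> Legal
  -> head = 'Heidi Anderson'

Heidi Anderson


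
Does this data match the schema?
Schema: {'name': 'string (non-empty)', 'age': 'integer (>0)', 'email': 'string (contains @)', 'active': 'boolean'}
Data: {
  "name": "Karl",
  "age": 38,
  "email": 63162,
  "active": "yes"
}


Validating each field against schema:
  name: OK (non-empty string)
  age: OK (positive integer)
  email: FAIL (63162 is not a string)
  active: FAIL ("yes" is not a boolean)

Result: INVALID (2 errors: email, active)

INVALID (2 errors: email, active)


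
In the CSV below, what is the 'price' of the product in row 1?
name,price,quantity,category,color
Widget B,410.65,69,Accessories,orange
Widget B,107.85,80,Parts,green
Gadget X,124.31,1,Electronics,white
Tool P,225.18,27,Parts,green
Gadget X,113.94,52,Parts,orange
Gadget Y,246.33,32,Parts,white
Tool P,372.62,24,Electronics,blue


Query: Row 1 ('Widget B'), column 'price'
Value: 410.65

410.65


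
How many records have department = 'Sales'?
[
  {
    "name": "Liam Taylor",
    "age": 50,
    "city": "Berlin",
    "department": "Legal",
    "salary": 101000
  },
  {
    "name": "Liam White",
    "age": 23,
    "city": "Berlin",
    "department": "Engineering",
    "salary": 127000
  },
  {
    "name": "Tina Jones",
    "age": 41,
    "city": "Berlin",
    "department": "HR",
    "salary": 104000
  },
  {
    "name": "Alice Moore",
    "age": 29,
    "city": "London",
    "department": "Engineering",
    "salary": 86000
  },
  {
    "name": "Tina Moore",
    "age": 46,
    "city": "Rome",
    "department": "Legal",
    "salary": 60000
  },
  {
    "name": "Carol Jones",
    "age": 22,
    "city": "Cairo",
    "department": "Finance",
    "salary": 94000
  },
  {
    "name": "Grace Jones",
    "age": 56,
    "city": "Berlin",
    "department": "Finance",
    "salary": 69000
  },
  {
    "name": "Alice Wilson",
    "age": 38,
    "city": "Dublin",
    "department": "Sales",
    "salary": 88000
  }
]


Data: 8 records
Condition: department = 'Sales'

Checking each record:
  Liam Taylor: Legal
  Liam White: Engineering
  Tina Jones: HR
  Alice Moore: Engineering
  Tina Moore: Legal
  Carol Jones: Finance
  Grace Jones: Finance
  Alice Wilson: Sales MATCH

Count: 1

1


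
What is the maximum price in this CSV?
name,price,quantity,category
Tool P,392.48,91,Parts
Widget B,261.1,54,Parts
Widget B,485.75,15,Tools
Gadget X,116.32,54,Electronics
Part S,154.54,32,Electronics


Computing maximum price:
Values: [392.48, 261.1, 485.75, 116.32, 154.54]
Max = 485.75

485.75


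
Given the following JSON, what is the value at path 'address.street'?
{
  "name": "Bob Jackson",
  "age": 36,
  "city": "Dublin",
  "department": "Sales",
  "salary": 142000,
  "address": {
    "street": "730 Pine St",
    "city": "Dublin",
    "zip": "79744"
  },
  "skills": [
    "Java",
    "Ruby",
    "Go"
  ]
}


Query: address.street
Path: address -> street
Value: 730 Pine St

730 Pine St


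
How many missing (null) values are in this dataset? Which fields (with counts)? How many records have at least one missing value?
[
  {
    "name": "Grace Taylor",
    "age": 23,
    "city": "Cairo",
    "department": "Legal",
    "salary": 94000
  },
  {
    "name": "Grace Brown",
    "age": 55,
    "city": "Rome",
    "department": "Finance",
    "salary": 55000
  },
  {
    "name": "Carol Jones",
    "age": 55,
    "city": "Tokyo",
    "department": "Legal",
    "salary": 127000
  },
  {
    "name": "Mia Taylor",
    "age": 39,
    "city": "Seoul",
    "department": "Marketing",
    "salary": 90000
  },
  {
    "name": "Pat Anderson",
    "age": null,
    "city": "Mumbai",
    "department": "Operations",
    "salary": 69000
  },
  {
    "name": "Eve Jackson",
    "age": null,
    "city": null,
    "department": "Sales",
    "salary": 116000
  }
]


Checking for missing (null) values in 6 records:

  Grace Taylor: complete
  Grace Brown: complete
  Carol Jones: complete
  Mia Taylor: complete
  Pat Anderson: age
  Eve Jackson: age, city

Per field:
  name: 0 missing
  age: 2 missing
  city: 1 missing
  department: 0 missing
  salary: 0 missing

Total missing values: 3
Records with any missing: 2

3 missing values (age: 2, city: 1); 2 incomplete records


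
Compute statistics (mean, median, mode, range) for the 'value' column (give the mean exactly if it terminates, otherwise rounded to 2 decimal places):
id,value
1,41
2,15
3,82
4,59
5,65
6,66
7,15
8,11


Data: [41, 15, 82, 59, 65, 66, 15, 11]
Count: 8
Sum: 354
Mean: 354/8 = 44.25
Sorted: [11, 15, 15, 41, 59, 65, 66, 82]
Median: 50.0
Mode: 15 (2 times)
Range: 82 - 11 = 71
Min: 11, Max: 82

mean=44.25, median=50.0, mode=15, range=71


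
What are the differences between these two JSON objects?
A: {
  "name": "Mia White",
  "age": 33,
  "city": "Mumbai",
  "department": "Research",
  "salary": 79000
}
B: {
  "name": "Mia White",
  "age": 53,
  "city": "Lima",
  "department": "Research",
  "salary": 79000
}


Comparing each field (in key order):
  name: same
  age: DIFFERENT
  city: DIFFERENT
  department: same
  salary: same
Differences:
  age: 33 -> 53
  city: Mumbai -> Lima

2 field(s) changed

2 changes: age, city


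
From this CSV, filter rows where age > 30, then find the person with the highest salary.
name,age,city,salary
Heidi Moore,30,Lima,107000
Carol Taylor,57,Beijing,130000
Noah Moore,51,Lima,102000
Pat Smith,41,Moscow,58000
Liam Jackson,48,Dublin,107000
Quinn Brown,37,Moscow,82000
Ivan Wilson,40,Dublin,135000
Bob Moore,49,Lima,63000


Filter: age > 30
Sort by: salary (descending)

Filtered records (7):
  Ivan Wilson, age 40, salary $135000
  Carol Taylor, age 57, salary $130000
  Liam Jackson, age 48, salary $107000
  Noah Moore, age 51, salary $102000
  Quinn Brown, age 37, salary $82000
  Bob Moore, age 49, salary $63000
  Pat Smith, age 41, salary $58000

Highest salary: Ivan Wilson ($135000)

Ivan Wilson


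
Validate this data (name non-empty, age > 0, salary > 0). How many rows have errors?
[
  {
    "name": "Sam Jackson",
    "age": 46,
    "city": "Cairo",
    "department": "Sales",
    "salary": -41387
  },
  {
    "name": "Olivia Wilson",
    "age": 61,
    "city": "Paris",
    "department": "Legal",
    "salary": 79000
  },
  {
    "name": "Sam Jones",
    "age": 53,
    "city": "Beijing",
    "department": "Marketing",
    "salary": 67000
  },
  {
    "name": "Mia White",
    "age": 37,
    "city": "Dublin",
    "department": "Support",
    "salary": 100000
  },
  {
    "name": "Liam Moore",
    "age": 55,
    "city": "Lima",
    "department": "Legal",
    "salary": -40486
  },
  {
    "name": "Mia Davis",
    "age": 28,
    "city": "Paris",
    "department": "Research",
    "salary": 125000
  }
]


Validating 6 records:
Rules: name non-empty, age > 0, salary > 0

  Row 1 (Sam Jackson): negative salary: -41387
  Row 2 (Olivia Wilson): OK
  Row 3 (Sam Jones): OK
  Row 4 (Mia White): OK
  Row 5 (Liam Moore): negative salary: -40486
  Row 6 (Mia Davis): OK

Total errors: 2

2 errors


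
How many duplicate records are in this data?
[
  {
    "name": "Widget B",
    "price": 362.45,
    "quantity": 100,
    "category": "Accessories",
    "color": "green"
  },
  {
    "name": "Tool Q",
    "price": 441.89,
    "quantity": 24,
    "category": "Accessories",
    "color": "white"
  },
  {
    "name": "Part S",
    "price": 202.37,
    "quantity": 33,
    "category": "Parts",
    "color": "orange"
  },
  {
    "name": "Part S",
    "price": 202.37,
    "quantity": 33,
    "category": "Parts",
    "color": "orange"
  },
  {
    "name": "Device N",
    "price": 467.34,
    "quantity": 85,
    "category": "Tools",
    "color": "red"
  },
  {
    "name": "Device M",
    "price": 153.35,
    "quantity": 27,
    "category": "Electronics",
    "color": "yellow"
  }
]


Checking 6 records for duplicates:

  Row 1: Widget B ($362.45, qty 100)
  Row 2: Tool Q ($441.89, qty 24)
  Row 3: Part S ($202.37, qty 33)
  Row 4: Part S ($202.37, qty 33) <-- DUPLICATE
  Row 5: Device N ($467.34, qty 85)
  Row 6: Device M ($153.35, qty 27)

Duplicates found: 1
Unique records: 5

1 duplicates, 5 unique


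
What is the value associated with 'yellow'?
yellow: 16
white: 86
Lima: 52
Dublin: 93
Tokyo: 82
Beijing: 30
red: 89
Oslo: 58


Looking up key 'yellow'
Value: 16

16


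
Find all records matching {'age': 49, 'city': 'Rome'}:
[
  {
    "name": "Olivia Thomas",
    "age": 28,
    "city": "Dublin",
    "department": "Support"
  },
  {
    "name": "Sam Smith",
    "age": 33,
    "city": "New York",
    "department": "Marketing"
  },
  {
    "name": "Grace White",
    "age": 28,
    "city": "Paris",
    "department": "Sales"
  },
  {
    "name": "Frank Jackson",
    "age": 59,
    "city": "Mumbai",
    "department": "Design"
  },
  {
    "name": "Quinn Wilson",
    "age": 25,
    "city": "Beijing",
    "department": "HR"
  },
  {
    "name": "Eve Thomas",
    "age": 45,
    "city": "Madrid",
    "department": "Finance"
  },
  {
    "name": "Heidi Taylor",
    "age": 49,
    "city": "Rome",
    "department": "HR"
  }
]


Search criteria: {'age': 49, 'city': 'Rome'}

Checking 7 records:
  Olivia Thomas: {age: 28, city: Dublin}
  Sam Smith: {age: 33, city: New York}
  Grace White: {age: 28, city: Paris}
  Frank Jackson: {age: 59, city: Mumbai}
  Quinn Wilson: {age: 25, city: Beijing}
  Eve Thomas: {age: 45, city: Madrid}
  Heidi Taylor: {age: 49, city: Rome} <-- MATCH

Matches: ["Heidi Taylor"]

["Heidi Taylor"]


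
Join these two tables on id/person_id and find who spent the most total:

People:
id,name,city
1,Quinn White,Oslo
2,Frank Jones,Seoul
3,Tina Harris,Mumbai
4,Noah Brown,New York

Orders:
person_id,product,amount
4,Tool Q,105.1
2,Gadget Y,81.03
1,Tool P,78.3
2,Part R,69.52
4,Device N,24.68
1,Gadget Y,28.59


Join on: people.id = orders.person_id

Joined rows:
  Noah Brown (New York) bought Tool Q for $105.1
  Frank Jones (Seoul) bought Gadget Y for $81.03
  Quinn White (Oslo) bought Tool P for $78.3
  Frank Jones (Seoul) bought Part R for $69.52
  Noah Brown (New York) bought Device N for $24.68
  Quinn White (Oslo) bought Gadget Y for $28.59

Total per person:
  Frank Jones: $150.55
  Noah Brown: $129.78
  Quinn White: $106.89

Top spender: Frank Jones ($150.55)

Frank Jones ($150.55)
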